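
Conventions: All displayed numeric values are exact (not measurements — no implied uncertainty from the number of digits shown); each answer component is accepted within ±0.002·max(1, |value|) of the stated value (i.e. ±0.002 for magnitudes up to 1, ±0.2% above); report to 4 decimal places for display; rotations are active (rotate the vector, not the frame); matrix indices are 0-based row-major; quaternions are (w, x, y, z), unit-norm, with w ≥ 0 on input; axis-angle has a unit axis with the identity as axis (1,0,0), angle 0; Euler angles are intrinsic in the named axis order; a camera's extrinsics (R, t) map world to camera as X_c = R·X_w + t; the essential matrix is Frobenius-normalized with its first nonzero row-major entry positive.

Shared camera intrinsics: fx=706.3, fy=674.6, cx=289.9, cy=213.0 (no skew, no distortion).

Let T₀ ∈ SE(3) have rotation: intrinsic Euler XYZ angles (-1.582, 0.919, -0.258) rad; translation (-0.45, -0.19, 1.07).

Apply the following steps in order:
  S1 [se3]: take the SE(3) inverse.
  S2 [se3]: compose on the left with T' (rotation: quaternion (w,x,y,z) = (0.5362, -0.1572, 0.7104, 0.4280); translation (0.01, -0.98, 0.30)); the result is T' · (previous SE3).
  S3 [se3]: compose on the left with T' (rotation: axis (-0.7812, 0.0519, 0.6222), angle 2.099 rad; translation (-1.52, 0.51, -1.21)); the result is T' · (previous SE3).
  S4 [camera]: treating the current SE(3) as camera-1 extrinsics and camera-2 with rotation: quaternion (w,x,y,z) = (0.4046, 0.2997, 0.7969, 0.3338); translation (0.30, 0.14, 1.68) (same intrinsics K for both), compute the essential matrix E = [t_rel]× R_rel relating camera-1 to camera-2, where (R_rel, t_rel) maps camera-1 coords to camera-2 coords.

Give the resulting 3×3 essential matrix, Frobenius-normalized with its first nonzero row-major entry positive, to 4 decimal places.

after S1 (invert_se3): R=[0.5865 -0.7658 0.2637; 0.1548 -0.2137 -0.9646; 0.7950 0.6066 -0.0068], t=(-0.1638, 1.0611, 0.4803)
after S2 (compose_se3): R=[0.1727 0.8139 0.5548; 0.8460 0.1658 -0.5067; -0.5044 0.5569 -0.6599], t=(-0.3513, -0.0256, 0.8850)
after S3 (compose_se3): R=[-0.0887 -0.1446 0.9855; -0.7055 0.7075 0.0404; -0.7031 -0.6917 -0.1648], t=(-2.2572, 0.9955, -0.8523)
after S4 (essential): [0.0851 -0.1175 -0.1549; 0.1998 -0.6616 0.0893; 0.1909 0.0006 -0.6580]

matrix = [0.0851 -0.1175 -0.1549; 0.1998 -0.6616 0.0893; 0.1909 0.0006 -0.6580]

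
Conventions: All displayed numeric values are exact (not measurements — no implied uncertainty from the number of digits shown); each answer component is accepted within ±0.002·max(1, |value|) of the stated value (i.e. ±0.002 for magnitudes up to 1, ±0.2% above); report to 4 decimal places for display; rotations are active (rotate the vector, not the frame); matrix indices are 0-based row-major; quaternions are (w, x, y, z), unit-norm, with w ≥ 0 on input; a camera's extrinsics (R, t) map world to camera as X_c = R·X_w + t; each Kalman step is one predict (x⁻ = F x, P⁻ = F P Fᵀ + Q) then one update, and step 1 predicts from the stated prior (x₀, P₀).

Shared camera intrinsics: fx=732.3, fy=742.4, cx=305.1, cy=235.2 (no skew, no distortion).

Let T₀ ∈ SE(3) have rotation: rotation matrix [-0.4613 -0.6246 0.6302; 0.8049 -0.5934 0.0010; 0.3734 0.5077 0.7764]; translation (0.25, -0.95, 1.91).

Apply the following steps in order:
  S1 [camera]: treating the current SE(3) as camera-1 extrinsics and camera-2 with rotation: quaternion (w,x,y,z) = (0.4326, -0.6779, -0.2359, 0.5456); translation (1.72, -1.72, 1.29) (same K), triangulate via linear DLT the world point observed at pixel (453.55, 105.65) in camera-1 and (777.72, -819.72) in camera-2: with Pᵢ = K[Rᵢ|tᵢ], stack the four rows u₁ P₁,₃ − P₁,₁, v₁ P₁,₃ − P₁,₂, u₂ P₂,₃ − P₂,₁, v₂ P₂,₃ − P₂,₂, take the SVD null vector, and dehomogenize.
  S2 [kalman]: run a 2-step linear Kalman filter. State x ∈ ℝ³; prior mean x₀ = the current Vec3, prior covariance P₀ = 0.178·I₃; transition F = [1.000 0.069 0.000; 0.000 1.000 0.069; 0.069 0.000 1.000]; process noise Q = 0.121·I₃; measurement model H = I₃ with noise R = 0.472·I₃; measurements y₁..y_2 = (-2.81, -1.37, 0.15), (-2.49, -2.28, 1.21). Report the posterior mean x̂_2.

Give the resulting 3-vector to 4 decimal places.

result = (-1.4415, -1.0596, 0.9959)

after S1 (triangulate): (0.6603, 0.3382, 1.5604)
after S2 (kf_track): (-1.4415, -1.0596, 0.9959)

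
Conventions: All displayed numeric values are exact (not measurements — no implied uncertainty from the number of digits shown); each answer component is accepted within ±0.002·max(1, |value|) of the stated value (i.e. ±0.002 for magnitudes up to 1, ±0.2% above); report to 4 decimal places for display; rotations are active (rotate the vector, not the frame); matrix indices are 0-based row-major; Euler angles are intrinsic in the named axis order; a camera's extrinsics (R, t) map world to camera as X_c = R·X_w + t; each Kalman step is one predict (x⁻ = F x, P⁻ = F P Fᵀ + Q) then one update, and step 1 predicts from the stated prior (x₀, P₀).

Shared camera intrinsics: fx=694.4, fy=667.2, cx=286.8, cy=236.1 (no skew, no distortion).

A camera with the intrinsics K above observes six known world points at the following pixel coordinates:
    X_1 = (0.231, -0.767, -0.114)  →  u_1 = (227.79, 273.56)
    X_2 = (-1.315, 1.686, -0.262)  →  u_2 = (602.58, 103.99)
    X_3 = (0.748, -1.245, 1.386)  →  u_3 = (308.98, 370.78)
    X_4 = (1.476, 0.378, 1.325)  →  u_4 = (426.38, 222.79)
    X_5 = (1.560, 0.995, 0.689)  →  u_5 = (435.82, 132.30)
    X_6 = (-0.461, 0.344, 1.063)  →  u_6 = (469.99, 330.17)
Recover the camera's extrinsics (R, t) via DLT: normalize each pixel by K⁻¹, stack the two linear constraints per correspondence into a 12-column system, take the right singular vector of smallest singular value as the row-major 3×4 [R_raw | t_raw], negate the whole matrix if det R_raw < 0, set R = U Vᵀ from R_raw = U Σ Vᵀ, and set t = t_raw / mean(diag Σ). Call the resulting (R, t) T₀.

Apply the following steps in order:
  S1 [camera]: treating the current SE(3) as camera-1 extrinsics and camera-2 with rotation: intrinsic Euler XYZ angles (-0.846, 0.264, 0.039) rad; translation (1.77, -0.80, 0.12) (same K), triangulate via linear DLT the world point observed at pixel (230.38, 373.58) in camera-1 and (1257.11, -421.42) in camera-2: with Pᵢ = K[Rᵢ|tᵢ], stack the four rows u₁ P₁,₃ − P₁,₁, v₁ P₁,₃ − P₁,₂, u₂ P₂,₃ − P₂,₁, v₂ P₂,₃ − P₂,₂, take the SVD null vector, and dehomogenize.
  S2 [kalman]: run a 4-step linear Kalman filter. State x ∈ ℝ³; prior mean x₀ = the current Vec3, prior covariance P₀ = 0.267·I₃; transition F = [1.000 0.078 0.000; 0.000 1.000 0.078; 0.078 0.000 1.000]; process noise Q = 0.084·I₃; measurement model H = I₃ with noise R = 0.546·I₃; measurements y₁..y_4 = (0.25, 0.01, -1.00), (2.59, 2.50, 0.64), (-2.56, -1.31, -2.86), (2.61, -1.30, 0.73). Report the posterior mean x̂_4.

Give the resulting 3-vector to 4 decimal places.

source (pnp_recover): camera pose = R=[-0.0697 0.7303 0.6796; -0.4774 -0.6226 0.6201; 0.8759 -0.2812 0.3920], t=(0.2200, -0.0100, 4.7299)
after S1 (triangulate): (-0.0247, -1.2957, 0.4391)
after S2 (kf_track): (0.6583, -0.5627, -0.2989)

result = (0.6583, -0.5627, -0.2989)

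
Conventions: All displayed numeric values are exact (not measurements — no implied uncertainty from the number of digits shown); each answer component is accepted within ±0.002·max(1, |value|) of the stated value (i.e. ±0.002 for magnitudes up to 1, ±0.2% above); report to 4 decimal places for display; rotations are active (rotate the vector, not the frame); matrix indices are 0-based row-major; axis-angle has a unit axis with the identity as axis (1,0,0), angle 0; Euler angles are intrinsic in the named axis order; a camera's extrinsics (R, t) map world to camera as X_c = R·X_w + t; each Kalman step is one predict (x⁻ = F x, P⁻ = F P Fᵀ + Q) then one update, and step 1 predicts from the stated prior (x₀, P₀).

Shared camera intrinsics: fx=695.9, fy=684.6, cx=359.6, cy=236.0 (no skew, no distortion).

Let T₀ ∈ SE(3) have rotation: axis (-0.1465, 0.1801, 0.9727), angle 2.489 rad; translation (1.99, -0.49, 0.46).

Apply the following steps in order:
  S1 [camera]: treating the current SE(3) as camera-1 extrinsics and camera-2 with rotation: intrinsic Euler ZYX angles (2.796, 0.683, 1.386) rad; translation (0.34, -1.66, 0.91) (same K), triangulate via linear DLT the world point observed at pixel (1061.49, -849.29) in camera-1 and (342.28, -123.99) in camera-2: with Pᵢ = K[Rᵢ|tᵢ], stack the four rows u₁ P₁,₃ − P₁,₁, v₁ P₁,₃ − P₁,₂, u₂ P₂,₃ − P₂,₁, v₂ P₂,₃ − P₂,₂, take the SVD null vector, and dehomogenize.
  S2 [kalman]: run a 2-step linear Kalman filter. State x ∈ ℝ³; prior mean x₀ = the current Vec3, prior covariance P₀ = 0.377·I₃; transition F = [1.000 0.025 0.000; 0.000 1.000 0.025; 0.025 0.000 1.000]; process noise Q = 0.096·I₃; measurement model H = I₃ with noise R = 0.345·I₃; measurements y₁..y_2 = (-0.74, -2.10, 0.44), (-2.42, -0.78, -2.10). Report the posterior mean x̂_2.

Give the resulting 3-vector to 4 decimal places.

after S1 (triangulate): (-1.0668, 1.9373, 0.2491)
after S2 (kf_track): (-1.6092, -0.5887, -0.8137)

result = (-1.6092, -0.5887, -0.8137)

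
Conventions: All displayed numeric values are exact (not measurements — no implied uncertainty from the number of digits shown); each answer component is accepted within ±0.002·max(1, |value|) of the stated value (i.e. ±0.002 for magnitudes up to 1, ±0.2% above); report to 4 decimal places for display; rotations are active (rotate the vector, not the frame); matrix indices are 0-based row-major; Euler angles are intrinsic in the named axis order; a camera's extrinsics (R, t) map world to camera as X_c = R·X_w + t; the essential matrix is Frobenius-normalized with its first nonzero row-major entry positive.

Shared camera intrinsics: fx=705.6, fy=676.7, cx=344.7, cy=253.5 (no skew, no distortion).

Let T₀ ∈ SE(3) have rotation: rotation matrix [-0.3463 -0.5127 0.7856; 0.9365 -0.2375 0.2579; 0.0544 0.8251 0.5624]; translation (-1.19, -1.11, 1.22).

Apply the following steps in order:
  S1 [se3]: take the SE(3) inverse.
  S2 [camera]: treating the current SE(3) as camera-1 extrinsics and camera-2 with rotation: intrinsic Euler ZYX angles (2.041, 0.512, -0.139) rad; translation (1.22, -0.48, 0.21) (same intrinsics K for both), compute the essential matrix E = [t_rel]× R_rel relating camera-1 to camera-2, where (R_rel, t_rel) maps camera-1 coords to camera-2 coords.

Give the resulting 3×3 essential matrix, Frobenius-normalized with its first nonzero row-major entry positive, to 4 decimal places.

after S1 (invert_se3): R=[-0.3463 0.9365 0.0544; -0.5127 -0.2375 0.8251; 0.7856 0.2579 0.5624], t=(0.5611, -1.8803, 0.5350)
after S2 (essential): [0.3296 -0.1038 -0.3274; -0.3717 -0.4620 -0.3741; -0.4419 0.0256 0.2931]

matrix = [0.3296 -0.1038 -0.3274; -0.3717 -0.4620 -0.3741; -0.4419 0.0256 0.2931]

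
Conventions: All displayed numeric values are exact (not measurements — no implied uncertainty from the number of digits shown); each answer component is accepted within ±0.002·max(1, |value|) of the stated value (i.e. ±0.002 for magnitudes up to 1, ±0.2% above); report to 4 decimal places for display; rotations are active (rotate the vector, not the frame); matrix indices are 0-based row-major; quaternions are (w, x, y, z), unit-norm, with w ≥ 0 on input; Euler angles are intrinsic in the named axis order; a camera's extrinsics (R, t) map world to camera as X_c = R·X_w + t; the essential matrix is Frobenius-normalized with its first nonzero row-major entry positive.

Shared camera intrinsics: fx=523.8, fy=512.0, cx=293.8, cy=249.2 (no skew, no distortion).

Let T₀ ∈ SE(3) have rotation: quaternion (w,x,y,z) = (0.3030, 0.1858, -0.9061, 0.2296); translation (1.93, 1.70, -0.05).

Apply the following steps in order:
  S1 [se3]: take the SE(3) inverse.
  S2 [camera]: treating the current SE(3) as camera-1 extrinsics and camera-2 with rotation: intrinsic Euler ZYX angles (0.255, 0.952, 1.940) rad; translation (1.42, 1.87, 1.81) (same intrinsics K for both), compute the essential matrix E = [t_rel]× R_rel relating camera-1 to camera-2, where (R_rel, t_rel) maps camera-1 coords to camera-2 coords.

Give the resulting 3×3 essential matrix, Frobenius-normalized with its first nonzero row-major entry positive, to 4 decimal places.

after S1 (invert_se3): R=[-0.7474 -0.1976 0.6344; -0.4758 0.8255 -0.3035; -0.4637 -0.5286 -0.7110], t=(1.8100, -0.5003, 1.7582)
after S2 (essential): [0.2394 0.2541 -0.0570; -0.3383 -0.4710 -0.2684; -0.2414 -0.0710 0.6350]

matrix = [0.2394 0.2541 -0.0570; -0.3383 -0.4710 -0.2684; -0.2414 -0.0710 0.6350]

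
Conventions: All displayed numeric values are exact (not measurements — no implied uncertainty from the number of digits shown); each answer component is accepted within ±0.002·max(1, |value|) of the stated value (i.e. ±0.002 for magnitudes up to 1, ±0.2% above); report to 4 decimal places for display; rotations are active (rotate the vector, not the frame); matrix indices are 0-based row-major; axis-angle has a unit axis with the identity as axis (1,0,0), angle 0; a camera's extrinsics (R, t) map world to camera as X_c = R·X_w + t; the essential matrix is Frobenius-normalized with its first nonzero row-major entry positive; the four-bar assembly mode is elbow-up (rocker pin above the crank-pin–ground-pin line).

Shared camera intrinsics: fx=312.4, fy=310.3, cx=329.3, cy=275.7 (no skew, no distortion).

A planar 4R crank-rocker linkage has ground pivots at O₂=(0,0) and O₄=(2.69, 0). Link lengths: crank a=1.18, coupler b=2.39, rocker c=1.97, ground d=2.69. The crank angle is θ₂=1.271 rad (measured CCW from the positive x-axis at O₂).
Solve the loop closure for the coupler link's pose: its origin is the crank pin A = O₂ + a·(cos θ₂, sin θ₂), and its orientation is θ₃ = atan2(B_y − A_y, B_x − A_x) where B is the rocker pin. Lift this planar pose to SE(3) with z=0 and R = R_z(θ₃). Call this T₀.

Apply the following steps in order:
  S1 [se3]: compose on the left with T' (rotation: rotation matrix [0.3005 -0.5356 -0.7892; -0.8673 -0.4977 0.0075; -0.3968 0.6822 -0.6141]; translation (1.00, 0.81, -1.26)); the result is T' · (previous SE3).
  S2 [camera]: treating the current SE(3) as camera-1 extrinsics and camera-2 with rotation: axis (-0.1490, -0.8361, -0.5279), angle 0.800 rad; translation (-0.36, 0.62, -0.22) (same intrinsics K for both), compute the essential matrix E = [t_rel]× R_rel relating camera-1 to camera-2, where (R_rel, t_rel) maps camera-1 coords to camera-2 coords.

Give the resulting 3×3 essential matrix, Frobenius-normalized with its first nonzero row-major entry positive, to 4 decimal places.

source (fourbar_fk): coupler pose = R=[0.9362 -0.3514 0.0000; 0.3514 0.9362 0.0000; 0.0000 0.0000 1.0000], t=(0.3485, 1.1274, 0.0000)
after S1 (compose_se3): R=[0.0931 -0.6070 -0.7892; -0.9869 -0.1612 0.0075; -0.1318 0.7782 -0.6141], t=(0.5009, -0.0533, -0.6292)
after S2 (essential): [0.5103 0.3926 0.2807; 0.0870 -0.0645 0.1319; 0.1201 -0.5097 0.4509]

matrix = [0.5103 0.3926 0.2807; 0.0870 -0.0645 0.1319; 0.1201 -0.5097 0.4509]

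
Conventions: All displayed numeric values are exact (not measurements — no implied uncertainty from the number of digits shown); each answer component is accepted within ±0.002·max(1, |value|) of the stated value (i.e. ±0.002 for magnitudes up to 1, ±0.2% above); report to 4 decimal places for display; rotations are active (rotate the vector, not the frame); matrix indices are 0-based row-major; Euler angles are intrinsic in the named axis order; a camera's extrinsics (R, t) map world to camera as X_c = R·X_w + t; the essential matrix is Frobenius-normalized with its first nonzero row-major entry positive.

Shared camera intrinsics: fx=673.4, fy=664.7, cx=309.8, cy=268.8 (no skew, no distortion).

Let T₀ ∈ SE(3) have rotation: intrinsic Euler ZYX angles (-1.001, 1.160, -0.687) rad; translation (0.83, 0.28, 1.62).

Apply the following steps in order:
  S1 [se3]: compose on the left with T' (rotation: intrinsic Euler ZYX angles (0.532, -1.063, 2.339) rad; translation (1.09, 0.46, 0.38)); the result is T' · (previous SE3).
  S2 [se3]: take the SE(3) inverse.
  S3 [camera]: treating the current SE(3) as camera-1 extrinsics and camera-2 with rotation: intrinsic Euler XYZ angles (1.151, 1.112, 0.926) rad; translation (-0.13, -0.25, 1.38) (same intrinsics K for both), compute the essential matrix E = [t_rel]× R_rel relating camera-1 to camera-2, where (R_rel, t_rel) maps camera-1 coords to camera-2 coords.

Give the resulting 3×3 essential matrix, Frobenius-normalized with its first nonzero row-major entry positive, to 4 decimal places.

matrix = [0.6349 -0.0826 0.1758; -0.1029 0.5820 0.1487; -0.2104 -0.3376 -0.1720]

after S1 (compose_se3): R=[-0.6603 -0.2550 0.7064; 0.6475 -0.6698 0.3635; 0.3804 0.6974 0.6074], t=(2.8235, -0.0973, 0.6558)
after S2 (invert_se3): R=[-0.6603 0.6475 0.3804; -0.2550 -0.6698 0.6974; 0.7064 0.3635 0.6074], t=(1.6779, 0.1975, -2.3574)
after S3 (essential): [0.6349 -0.0826 0.1758; -0.1029 0.5820 0.1487; -0.2104 -0.3376 -0.1720]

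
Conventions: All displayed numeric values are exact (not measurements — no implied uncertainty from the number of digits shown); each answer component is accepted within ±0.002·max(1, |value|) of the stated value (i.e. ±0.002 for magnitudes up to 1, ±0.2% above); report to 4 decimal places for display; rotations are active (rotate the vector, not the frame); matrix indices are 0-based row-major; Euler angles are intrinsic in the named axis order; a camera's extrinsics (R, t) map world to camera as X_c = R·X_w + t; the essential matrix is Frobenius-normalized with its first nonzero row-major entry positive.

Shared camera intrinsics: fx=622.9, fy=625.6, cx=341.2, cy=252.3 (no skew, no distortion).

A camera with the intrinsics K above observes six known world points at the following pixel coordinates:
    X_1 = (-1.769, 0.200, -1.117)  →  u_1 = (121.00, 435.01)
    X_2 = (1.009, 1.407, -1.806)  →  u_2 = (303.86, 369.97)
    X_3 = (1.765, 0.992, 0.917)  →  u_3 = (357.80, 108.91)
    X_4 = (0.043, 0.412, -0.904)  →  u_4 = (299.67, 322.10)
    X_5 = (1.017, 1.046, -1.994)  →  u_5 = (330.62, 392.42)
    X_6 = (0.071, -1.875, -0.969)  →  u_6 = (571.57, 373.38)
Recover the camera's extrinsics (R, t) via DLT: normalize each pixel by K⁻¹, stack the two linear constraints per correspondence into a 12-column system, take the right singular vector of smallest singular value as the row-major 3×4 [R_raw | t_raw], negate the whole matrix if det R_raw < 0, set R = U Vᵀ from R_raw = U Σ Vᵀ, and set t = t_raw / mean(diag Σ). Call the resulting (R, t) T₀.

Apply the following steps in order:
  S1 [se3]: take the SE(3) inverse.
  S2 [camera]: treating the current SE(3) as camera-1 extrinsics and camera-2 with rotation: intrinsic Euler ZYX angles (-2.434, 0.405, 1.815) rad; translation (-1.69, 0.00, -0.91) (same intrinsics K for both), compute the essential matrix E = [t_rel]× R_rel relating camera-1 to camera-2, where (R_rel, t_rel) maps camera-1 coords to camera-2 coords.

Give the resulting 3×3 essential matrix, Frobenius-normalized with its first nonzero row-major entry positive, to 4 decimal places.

matrix = [0.2058 -0.2988 0.3726; 0.0755 -0.0111 0.5353; -0.2561 0.5509 0.2609]

source (pnp_recover): camera pose = R=[0.6476 -0.7576 -0.0814; -0.1696 -0.0392 -0.9847; 0.7429 0.6515 -0.1539], t=(-0.1400, -0.2800, 4.8199)
after S1 (invert_se3): R=[0.6476 -0.1696 0.7429; -0.7576 -0.0392 0.6515; -0.0814 -0.9847 -0.1539], t=(-3.5374, -3.2572, 0.4546)
after S2 (essential): [0.2058 -0.2988 0.3726; 0.0755 -0.0111 0.5353; -0.2561 0.5509 0.2609]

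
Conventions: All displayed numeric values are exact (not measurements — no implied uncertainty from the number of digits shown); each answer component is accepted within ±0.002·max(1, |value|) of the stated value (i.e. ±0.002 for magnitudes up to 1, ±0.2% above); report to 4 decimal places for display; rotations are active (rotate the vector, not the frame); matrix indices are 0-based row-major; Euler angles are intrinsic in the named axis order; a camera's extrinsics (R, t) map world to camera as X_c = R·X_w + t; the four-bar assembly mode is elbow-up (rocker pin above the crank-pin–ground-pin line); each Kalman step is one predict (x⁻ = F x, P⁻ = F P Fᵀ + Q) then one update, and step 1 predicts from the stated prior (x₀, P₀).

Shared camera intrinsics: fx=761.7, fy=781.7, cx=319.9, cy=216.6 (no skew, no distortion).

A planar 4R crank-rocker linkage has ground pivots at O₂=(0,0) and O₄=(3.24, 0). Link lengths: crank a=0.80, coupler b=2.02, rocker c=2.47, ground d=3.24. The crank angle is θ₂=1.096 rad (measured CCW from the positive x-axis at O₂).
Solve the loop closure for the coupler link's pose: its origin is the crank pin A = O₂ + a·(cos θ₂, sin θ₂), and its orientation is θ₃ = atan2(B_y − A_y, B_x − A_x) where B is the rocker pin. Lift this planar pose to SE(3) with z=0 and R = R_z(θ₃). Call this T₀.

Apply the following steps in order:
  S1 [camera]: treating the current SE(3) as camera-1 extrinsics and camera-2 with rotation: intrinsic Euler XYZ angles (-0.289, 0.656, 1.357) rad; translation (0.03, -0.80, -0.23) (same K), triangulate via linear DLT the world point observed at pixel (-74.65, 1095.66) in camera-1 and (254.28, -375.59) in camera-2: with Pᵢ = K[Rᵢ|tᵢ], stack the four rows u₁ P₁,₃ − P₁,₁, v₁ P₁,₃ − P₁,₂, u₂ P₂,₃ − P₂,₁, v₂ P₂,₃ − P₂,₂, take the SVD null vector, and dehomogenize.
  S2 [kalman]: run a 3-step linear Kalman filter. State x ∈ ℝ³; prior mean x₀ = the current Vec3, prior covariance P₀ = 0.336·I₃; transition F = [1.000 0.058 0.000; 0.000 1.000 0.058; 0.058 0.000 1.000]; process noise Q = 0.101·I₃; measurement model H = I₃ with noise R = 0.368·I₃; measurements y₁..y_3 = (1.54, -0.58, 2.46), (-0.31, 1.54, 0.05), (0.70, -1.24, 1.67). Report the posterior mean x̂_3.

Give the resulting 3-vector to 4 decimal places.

source (fourbar_fk): coupler pose = R=[0.7459 -0.6660 0.0000; 0.6660 0.7459 0.0000; 0.0000 0.0000 1.0000], t=(0.3657, 0.7115, 0.0000)
after S1 (triangulate): (-0.4371, 0.7236, 0.8538)
after S2 (kf_track): (0.4296, -0.0356, 1.2651)

result = (0.4296, -0.0356, 1.2651)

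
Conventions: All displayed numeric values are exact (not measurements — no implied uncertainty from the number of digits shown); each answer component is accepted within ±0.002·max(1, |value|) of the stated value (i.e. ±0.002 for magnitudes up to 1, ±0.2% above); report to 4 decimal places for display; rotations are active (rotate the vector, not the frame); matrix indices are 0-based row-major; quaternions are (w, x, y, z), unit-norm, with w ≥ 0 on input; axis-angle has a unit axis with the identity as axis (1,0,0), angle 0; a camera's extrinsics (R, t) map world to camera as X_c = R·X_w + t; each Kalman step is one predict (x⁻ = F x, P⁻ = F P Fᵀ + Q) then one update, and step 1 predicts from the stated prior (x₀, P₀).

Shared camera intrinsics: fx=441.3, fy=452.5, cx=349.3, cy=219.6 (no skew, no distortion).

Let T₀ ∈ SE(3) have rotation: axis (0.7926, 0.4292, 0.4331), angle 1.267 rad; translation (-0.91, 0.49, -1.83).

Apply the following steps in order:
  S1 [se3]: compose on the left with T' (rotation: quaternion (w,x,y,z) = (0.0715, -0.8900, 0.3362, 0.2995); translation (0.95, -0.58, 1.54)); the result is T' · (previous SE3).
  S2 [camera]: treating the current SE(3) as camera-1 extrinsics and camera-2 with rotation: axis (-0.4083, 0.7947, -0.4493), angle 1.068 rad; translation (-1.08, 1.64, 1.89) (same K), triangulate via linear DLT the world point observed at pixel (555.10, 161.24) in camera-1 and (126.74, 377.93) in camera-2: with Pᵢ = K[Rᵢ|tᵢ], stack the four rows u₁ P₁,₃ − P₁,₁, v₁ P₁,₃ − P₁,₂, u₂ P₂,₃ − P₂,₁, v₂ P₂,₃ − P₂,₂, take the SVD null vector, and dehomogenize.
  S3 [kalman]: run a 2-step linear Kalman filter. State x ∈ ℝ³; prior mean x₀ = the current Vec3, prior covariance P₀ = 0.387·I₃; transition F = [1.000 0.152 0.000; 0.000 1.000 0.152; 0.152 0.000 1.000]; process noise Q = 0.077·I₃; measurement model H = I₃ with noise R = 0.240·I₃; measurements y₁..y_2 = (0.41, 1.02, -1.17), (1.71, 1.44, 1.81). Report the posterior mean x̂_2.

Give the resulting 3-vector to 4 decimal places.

after S1 (compose_se3): R=[0.1036 -0.8086 0.5791; -0.9641 0.0615 0.2584; -0.2446 -0.5851 -0.7732], t=(0.9824, -1.0501, 3.5882)
after S2 (triangulate): (-0.5421, -1.1640, 0.1972)
after S3 (kf_track): (1.0092, 0.9330, 0.6660)

result = (1.0092, 0.9330, 0.6660)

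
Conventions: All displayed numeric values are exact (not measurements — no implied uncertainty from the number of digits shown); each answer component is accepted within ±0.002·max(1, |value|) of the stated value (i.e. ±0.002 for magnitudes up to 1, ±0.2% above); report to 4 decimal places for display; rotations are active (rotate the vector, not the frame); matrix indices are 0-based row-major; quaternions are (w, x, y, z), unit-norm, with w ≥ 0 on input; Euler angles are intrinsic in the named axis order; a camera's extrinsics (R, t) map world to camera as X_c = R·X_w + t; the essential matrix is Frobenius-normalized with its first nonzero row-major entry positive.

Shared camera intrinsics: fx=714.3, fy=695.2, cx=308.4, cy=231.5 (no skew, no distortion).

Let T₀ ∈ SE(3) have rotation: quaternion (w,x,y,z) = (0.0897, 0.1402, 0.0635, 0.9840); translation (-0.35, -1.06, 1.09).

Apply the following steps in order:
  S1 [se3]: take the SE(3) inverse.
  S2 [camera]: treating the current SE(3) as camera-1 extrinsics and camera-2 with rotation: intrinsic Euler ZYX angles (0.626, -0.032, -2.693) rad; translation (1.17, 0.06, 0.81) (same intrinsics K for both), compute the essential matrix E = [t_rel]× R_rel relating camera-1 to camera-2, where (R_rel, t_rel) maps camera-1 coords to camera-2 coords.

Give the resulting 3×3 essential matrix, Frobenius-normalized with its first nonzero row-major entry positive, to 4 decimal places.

after S1 (invert_se3): R=[-0.9446 0.1943 0.2645; -0.1587 -0.9758 0.1501; 0.2873 0.0998 0.9526], t=(-0.4129, -1.2536, -0.8320)
after S2 (essential): [0.1304 -0.0696 0.6902; 0.1181 0.1391 -0.0500; -0.4662 -0.4979 0.0265]

matrix = [0.1304 -0.0696 0.6902; 0.1181 0.1391 -0.0500; -0.4662 -0.4979 0.0265]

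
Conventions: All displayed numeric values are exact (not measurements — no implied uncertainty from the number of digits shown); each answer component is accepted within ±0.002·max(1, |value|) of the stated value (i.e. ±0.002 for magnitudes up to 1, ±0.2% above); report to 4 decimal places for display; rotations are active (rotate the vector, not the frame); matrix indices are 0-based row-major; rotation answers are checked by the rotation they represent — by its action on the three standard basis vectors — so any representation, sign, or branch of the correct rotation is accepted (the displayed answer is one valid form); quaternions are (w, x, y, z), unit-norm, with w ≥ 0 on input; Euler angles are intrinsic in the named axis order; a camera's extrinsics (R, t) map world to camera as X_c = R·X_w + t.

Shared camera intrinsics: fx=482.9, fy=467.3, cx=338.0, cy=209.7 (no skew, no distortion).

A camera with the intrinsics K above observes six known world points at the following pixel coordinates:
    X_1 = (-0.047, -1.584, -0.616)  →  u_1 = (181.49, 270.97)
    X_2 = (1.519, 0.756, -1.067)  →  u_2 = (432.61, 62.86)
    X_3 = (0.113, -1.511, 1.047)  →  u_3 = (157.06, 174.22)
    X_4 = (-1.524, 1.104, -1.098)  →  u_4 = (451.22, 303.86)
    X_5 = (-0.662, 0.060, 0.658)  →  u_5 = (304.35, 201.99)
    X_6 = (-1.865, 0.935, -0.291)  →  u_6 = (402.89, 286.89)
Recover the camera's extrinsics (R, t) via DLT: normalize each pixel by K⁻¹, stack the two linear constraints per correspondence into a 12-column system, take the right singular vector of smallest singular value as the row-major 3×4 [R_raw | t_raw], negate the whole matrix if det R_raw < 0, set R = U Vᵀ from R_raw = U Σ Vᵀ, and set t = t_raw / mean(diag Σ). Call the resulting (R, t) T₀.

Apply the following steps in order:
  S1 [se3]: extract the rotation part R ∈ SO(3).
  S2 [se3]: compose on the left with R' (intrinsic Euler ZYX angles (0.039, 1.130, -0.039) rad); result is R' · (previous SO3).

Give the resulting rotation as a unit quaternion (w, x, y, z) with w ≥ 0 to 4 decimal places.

source (pnp_recover): camera pose = R=[-0.0860 0.8996 -0.4282; -0.8013 -0.3179 -0.5068; -0.5920 0.2995 0.7482], t=(-0.2600, -0.2800, 5.2799)
after S1 (rot_of_se3): [-0.0860 0.8996 -0.4282; -0.8013 -0.3179 -0.5068; -0.5920 0.2995 0.7482]
after S2 (compose_so3): [-0.5109 0.6771 0.5296; -0.8444 -0.2798 -0.4569; -0.1613 -0.6806 0.7147]

rotation (quat) = (0.4806, -0.1163, 0.3593, -0.7914)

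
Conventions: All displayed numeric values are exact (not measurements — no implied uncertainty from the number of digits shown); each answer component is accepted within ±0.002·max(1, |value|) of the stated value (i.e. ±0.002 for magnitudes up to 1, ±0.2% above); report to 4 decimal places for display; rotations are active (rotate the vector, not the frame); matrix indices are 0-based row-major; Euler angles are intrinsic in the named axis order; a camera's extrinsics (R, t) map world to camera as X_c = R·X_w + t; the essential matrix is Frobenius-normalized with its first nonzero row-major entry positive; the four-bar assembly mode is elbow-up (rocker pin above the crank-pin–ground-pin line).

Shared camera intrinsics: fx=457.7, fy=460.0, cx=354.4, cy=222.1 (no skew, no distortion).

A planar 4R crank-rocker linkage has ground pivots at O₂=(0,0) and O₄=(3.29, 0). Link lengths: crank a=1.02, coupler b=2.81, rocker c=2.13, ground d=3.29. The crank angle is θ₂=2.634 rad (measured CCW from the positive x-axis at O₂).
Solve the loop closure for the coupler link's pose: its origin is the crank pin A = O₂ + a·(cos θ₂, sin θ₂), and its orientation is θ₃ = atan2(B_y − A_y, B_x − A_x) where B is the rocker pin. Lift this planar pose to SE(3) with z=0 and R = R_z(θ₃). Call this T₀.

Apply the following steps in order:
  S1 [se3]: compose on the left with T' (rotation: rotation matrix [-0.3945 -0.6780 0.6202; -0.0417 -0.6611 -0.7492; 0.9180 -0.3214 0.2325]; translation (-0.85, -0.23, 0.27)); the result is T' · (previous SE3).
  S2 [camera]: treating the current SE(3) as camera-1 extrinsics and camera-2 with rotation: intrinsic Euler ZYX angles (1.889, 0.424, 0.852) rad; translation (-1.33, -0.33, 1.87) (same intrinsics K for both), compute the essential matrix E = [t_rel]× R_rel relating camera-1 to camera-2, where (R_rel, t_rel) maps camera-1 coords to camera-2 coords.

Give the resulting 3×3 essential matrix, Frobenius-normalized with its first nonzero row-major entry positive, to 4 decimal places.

matrix = [0.1184 0.5850 -0.3530; 0.6523 -0.0766 0.1699; 0.2204 0.0988 -0.0225]

source (fourbar_fk): coupler pose = R=[0.9384 -0.3455 0.0000; 0.3455 0.9384 0.0000; 0.0000 0.0000 1.0000], t=(-0.8914, 0.4958, 0.0000)
after S1 (compose_se3): R=[-0.6045 -0.4999 0.6202; -0.2676 -0.6059 -0.7492; 0.7504 -0.6188 0.2325], t=(-0.8345, -0.5206, -0.7076)
after S2 (essential): [0.1184 0.5850 -0.3530; 0.6523 -0.0766 0.1699; 0.2204 0.0988 -0.0225]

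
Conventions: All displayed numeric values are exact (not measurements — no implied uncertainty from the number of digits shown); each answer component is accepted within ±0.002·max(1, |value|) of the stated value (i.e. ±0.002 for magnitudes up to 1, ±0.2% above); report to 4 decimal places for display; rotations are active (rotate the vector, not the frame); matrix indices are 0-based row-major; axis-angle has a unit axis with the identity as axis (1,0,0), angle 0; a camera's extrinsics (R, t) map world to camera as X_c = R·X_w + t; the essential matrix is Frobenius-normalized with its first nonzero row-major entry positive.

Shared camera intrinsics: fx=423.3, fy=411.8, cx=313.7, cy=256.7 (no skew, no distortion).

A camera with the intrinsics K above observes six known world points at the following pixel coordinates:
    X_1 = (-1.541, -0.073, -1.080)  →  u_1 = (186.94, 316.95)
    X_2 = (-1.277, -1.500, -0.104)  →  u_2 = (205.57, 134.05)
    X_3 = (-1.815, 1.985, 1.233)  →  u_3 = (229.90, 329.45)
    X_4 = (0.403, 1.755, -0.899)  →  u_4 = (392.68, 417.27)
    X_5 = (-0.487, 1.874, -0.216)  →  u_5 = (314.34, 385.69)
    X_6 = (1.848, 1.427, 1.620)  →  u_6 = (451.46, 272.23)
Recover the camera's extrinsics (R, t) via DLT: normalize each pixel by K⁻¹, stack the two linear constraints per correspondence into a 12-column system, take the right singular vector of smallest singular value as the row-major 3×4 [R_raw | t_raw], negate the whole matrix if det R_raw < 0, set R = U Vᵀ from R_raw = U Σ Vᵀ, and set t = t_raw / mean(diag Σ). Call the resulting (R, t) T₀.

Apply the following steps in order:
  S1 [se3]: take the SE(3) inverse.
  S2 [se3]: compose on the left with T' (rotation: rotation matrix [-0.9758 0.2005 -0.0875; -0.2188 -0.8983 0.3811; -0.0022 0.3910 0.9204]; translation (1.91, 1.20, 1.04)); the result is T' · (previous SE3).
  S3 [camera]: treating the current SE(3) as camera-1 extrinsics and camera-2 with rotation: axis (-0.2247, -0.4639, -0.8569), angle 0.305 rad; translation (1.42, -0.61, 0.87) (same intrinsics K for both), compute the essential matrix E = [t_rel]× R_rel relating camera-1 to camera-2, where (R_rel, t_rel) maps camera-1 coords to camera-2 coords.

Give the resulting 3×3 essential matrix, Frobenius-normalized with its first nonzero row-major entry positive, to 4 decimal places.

matrix = [0.2986 -0.4951 0.0146; 0.4342 0.2510 0.4975; -0.1870 0.3623 0.0164]

source (pnp_recover): camera pose = R=[0.9971 0.0676 -0.0337; -0.0754 0.8647 -0.4966; -0.0045 0.4977 0.8673], t=(0.3600, -0.0300, 4.7899)
after S1 (invert_se3): R=[0.9971 -0.0754 -0.0045; 0.0676 0.8647 0.4977; -0.0337 -0.4966 0.8673], t=(-0.3399, -2.3825, -4.1571)
after S2 (compose_se3): R=[-0.9565 0.2905 0.0282; -0.2917 -0.9495 -0.1156; -0.0068 -0.1188 0.9929], t=(2.1278, 1.8303, -3.7170)
after S3 (essential): [0.2986 -0.4951 0.0146; 0.4342 0.2510 0.4975; -0.1870 0.3623 0.0164]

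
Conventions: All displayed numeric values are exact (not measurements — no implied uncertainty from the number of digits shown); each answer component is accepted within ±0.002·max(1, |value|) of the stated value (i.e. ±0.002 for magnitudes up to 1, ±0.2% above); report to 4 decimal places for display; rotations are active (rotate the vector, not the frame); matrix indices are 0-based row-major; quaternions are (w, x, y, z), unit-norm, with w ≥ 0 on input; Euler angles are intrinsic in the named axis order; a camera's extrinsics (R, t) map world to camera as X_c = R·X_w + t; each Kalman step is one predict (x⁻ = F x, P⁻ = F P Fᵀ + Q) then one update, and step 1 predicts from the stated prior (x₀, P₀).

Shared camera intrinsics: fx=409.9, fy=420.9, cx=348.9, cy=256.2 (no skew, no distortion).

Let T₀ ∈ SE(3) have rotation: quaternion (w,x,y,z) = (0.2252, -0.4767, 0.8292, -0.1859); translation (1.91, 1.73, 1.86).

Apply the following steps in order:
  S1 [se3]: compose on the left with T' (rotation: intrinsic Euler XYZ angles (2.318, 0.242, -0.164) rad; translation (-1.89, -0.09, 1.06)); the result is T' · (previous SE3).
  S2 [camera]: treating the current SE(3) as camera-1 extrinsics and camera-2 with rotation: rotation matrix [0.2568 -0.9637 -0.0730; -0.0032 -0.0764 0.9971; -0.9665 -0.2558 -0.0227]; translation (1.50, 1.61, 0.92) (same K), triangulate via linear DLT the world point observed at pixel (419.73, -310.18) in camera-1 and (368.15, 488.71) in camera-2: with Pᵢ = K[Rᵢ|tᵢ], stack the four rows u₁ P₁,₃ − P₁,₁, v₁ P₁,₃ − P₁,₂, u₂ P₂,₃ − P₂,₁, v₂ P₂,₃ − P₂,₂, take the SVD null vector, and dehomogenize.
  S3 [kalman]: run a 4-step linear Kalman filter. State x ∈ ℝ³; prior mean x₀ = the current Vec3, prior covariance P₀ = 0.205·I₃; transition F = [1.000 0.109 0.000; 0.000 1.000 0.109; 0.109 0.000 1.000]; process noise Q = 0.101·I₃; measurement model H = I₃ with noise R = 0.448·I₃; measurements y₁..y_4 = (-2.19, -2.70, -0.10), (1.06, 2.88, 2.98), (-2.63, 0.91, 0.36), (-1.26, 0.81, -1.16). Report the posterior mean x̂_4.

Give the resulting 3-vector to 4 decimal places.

result = (-1.2252, 0.8805, -0.1645)

after S1 (compose_se3): R=[-0.6110 -0.7268 0.3138; 0.5745 -0.1343 0.8074; -0.5447 0.6736 0.4996], t=(0.6594, -1.9818, 1.2090)
after S2 (triangulate): (-1.2583, 1.1694, -0.5051)
after S3 (kf_track): (-1.2252, 0.8805, -0.1645)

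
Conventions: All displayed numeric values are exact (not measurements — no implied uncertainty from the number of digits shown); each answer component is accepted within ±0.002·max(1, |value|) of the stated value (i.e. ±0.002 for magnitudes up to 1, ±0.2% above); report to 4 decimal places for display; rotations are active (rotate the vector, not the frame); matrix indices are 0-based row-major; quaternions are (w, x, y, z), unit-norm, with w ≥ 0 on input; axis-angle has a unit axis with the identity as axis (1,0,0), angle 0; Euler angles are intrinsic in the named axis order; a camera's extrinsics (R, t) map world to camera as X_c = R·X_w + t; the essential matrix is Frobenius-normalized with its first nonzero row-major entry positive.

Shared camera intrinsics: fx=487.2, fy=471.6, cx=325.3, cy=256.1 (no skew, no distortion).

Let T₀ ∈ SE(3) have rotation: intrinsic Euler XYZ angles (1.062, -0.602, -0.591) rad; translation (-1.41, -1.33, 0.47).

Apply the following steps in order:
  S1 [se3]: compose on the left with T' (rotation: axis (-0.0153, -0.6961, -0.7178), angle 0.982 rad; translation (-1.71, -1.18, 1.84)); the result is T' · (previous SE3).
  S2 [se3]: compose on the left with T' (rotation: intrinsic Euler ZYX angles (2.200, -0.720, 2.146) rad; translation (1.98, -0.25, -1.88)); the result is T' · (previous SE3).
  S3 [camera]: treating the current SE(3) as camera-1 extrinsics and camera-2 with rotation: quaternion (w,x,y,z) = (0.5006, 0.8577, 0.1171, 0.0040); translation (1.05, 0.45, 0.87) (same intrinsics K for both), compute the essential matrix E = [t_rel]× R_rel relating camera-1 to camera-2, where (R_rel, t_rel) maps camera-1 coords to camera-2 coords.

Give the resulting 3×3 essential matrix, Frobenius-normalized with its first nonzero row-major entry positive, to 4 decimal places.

matrix = [0.3467 0.6091 -0.0641; -0.0059 0.0776 -0.0451; 0.4801 -0.2175 0.4678]

after S1 (compose_se3): R=[0.1176 -0.1718 -0.9781; -0.9916 0.0339 -0.1252; 0.0546 0.9845 -0.1664], t=(-3.5632, -1.2598, 1.1070)
after S2 (compose_se3): R=[-0.7855 0.5620 0.2592; 0.2404 0.6630 -0.7090; -0.5703 -0.4946 -0.6558], t=(3.1095, -1.3879, -5.4770)
after S3 (essential): [0.3467 0.6091 -0.0641; -0.0059 0.0776 -0.0451; 0.4801 -0.2175 0.4678]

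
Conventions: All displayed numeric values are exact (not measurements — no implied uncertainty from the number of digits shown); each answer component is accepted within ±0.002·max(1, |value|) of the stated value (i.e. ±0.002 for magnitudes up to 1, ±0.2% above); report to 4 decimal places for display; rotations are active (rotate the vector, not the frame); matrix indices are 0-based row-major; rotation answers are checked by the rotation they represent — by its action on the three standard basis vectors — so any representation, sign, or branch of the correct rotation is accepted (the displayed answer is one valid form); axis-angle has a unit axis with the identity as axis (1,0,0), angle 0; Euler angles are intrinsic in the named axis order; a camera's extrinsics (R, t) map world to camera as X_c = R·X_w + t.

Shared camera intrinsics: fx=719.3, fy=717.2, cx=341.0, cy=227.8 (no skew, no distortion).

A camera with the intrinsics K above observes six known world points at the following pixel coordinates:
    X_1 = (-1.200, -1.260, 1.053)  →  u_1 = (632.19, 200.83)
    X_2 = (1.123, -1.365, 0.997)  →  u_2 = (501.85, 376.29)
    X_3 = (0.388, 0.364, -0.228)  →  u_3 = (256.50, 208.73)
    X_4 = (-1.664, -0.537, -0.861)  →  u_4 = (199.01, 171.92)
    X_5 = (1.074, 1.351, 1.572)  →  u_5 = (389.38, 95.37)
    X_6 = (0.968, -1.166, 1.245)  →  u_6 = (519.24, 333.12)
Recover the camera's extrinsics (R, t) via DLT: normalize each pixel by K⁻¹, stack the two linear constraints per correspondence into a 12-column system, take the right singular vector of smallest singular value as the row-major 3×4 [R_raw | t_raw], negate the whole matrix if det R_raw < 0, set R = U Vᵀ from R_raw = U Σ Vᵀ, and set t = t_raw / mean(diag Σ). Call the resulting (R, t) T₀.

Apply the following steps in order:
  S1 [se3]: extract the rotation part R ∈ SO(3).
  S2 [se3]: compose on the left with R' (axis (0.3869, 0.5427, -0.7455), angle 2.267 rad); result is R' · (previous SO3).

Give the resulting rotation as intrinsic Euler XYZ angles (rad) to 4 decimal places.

source (pnp_recover): camera pose = R=[-0.0872 -0.4711 0.8778; 0.4989 -0.7833 -0.3708; 0.8622 0.4056 0.3033], t=(-0.1999, -0.1300, 4.7397)
after S1 (rot_of_se3): [-0.0872 -0.4711 0.8778; 0.4989 -0.7833 -0.3708; 0.8622 0.4056 0.3033]
after S2 (compose_so3): [0.4427 -0.5548 -0.7044; -0.8875 -0.1590 -0.4325; 0.1280 0.8167 -0.5627]

rotation (euler_xyz) = (2.4863, -0.7816, 0.8973)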